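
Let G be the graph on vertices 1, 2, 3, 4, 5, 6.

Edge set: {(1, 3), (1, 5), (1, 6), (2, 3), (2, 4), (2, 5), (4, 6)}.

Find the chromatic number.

3

The cycle 4-2-3-1-6-4 has odd length 5, so it cannot be 2-colored; at least 3 colors are needed.
3 colors suffice: 1=a, 2=a, 3=b, 4=b, 5=b, 6=c. No two adjacent vertices share a color.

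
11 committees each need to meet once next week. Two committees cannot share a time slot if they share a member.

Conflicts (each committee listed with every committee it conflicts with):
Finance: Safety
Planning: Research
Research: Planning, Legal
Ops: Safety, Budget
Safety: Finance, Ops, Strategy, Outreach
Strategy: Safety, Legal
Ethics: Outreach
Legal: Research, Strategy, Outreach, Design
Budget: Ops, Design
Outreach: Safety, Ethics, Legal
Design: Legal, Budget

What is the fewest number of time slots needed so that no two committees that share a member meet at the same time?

2

Planning and Research conflict, so at least 2 time slots are needed.
2 time slots suffice: time slot 1 → {Planning, Safety, Ethics, Legal, Budget}; time slot 2 → {Finance, Research, Ops, Strategy, Outreach, Design}. Each listed conflict is separated.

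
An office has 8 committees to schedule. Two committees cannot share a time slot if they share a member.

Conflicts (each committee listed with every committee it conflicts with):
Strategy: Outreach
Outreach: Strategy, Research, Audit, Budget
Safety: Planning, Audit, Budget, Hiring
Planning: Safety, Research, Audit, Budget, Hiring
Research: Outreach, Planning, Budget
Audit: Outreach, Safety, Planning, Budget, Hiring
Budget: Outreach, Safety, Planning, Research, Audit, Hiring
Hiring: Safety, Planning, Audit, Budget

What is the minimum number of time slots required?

Safety, Planning, Audit, Budget, Hiring are mutually in conflict, so at least 5 time slots are needed.
5 time slots suffice: time slot 1 → {Strategy, Budget}; time slot 2 → {Research, Audit}; time slot 3 → {Outreach, Planning}; time slot 4 → {Safety}; time slot 5 → {Hiring}. No two conflicting committees share a time slot.

5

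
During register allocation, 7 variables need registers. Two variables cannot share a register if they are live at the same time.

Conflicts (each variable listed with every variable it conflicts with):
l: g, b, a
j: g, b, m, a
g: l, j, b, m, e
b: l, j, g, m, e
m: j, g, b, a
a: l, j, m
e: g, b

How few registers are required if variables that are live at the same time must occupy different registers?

j, g, b, m pairwise conflict, so at least 4 registers are needed.
A valid assignment using 4 registers: l=3, j=3, g=1, b=2, m=4, a=1, e=3. Every pair that conflicts lands in different registers.

4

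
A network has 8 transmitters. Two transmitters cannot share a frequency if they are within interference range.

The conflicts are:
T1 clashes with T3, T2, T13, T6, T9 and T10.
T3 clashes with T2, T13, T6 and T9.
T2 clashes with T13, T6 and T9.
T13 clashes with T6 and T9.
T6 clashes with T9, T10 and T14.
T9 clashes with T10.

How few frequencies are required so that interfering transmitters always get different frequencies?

T1, T3, T2, T13, T6, T9 pairwise conflict, so at least 6 frequencies are needed.
Using 6 frequencies: T1=2, T3=6, T2=4, T13=5, T6=1, T9=3, T10=4, T14=2. Each listed conflict is separated.

6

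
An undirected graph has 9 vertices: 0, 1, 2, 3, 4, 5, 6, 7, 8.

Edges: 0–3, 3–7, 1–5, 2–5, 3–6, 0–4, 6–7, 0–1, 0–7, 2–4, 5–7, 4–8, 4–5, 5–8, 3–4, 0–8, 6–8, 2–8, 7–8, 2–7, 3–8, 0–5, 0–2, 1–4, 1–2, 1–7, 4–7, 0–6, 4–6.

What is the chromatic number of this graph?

6

0, 1, 2, 4, 5, 7 form a clique, so at least 6 colors are needed.
6 colors suffice: color a → {0}; color b → {7}; color c → {4}; color d → {1, 8}; color e → {5, 6}; color f → {2, 3}. No two adjacent vertices share a color.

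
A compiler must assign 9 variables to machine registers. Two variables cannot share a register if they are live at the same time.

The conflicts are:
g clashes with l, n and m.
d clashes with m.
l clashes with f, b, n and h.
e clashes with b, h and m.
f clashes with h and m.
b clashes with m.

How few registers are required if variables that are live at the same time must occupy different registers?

3

l, f, h are mutually in conflict, so at least 3 registers are needed.
Using 3 registers: g=2, d=2, l=1, e=2, f=2, b=3, n=3, h=3, m=1. Each listed conflict is separated.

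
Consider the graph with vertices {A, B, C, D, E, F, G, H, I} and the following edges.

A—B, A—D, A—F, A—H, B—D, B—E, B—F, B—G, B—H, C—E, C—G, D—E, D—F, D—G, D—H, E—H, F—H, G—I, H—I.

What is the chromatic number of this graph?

5

A, B, D, F, H are mutually adjacent (a clique of size 5), so at least 5 colors are needed.
A valid assignment using 5 colors: A=5, B=1, C=1, D=2, E=4, F=4, G=3, H=3, I=1. No two adjacent vertices share a color.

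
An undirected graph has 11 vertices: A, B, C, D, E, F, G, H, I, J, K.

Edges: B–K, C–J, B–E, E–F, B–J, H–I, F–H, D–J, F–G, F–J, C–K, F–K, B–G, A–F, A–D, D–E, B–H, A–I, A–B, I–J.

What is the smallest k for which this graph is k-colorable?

H and I are adjacent, so at least 2 colors are needed.
2 colors suffice: A=2, B=1, C=1, D=1, E=2, F=1, G=2, H=2, I=1, J=2, K=2. Each edge has distinct colors on its endpoints.

2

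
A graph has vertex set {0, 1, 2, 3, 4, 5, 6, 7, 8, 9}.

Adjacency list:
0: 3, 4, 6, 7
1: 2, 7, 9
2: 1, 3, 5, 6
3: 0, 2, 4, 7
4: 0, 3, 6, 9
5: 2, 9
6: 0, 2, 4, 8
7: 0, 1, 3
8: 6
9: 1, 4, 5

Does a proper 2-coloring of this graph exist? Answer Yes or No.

0, 3, 7 form a triangle, so at least 3 colors are needed.
So 2 colors are not enough.

No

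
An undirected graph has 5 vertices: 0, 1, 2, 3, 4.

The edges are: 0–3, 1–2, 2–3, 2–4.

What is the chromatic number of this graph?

2

2 and 4 are adjacent, so at least 2 colors are needed.
2 colors suffice: color red → {0, 2}; color blue → {1, 3, 4}. Each edge has distinct colors on its endpoints.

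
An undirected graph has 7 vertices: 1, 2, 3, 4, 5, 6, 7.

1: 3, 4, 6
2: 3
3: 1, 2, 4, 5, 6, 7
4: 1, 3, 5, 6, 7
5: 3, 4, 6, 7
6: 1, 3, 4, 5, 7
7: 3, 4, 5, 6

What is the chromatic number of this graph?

3, 4, 5, 6, 7 are mutually adjacent (a clique of size 5), so at least 5 colors are needed.
5 colors suffice: 1=d, 2=b, 3=a, 4=c, 5=d, 6=b, 7=e. Every edge joins two different colors.

5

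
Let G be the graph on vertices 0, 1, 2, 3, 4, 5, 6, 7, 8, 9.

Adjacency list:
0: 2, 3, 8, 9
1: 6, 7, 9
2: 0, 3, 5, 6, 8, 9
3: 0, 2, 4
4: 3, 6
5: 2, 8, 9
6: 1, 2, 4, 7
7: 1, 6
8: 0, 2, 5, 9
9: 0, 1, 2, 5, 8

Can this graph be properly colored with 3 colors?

2, 5, 8, 9 are mutually adjacent (a clique of size 4), so at least 4 colors are needed.
So 3 colors are not enough.

No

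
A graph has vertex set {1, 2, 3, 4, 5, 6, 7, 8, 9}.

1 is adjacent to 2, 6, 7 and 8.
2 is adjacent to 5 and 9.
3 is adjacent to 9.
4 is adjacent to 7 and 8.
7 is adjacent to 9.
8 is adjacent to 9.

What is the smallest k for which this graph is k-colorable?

2

4 and 7 are adjacent, so at least 2 colors are needed.
2 colors suffice: color a → {1, 4, 5, 9}; color b → {2, 3, 6, 7, 8}. No two adjacent vertices share a color.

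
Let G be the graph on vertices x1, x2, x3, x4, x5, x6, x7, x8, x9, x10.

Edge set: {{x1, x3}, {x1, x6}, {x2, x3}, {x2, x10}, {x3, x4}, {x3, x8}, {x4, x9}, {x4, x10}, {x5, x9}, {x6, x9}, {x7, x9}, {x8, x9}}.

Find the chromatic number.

3

The cycle x3-x4-x9-x6-x1-x3 has odd length 5, so it cannot be 2-colored; at least 3 colors are needed.
3 colors suffice: color 1 → {x3, x9, x10}; color 2 → {x1, x2, x4, x5, x7, x8}; color 3 → {x6}. Every edge joins two different colors.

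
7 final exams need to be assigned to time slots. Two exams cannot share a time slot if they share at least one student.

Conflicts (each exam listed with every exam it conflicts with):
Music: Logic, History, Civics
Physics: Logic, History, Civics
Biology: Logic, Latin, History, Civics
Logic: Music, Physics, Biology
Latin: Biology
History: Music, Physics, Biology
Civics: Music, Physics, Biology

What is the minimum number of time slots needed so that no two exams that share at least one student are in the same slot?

Music and Civics conflict, so at least 2 time slots are needed.
2 time slots suffice: Music=1, Physics=1, Biology=1, Logic=2, Latin=2, History=2, Civics=2. No two conflicting exams share a time slot.

2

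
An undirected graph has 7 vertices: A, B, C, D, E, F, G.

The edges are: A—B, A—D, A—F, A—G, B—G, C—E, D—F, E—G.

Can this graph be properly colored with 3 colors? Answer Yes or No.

Yes

The chromatic number is 3. A, B, G are pairwise adjacent, so at least 3 colors are needed.
3 colors suffice: color 1 → {A, E}; color 2 → {C, F, G}; color 3 → {B, D}.
That is already a proper 3-coloring.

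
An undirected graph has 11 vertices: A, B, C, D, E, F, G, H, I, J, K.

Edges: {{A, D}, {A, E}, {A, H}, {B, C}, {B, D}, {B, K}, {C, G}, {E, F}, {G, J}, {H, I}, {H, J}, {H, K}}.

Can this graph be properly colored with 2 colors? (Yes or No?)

No

The cycle B-D-A-H-K-B has odd length 5, so it cannot be 2-colored; at least 3 colors are needed.
So 2 colors are not enough.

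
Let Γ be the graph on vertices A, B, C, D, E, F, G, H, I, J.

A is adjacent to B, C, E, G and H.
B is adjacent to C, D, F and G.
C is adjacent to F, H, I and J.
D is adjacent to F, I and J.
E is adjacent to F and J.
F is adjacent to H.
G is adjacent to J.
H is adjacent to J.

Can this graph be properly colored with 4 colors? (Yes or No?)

The chromatic number is 3. B, C, F are pairwise adjacent, so at least 3 colors are needed.
A valid assignment using 3 colors: A=2, B=3, C=1, D=1, E=1, F=2, G=1, H=3, I=2, J=2.
Since 4 ≥ 3, a proper 4-coloring certainly exists.

Yes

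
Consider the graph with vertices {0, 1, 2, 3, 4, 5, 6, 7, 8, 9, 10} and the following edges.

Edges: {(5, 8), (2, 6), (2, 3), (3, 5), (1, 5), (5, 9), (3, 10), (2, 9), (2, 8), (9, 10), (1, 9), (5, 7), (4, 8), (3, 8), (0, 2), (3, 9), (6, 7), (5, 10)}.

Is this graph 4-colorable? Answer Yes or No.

Yes

The chromatic number is 4. 3, 5, 9, 10 are mutually adjacent (a clique of size 4), so at least 4 colors are needed.
4 colors suffice: color a → {2, 4, 5}; color b → {0, 6, 8, 9}; color c → {1, 3, 7}; color d → {10}.
That is already a proper 4-coloring.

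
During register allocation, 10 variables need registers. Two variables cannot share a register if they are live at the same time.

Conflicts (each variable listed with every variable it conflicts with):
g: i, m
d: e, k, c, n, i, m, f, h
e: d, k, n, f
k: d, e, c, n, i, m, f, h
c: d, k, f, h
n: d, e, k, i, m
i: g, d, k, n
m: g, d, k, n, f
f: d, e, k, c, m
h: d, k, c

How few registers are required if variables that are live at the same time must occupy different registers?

4

d, k, n, i all conflict with each other, so at least 4 registers are needed.
4 registers suffice: register 1 → {g, d}; register 2 → {k}; register 3 → {n, f, h}; register 4 → {e, c, i, m}. Every pair that conflicts lands in different registers.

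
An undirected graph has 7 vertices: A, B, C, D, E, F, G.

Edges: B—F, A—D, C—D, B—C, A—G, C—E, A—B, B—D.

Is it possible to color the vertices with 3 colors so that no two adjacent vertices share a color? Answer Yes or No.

The chromatic number is 3. B, C, D are mutually adjacent, so at least 3 colors are needed.
3 colors suffice: color 1 → {B, E, G}; color 2 → {A, C, F}; color 3 → {D}.
That is already a proper 3-coloring.

Yes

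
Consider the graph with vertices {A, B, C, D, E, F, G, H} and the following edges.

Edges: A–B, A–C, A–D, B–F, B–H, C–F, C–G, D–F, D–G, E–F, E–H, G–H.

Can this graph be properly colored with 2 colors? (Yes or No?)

No

The cycle B-F-C-G-H-B has odd length 5, so it cannot be 2-colored; at least 3 colors are needed.
So 2 colors are not enough.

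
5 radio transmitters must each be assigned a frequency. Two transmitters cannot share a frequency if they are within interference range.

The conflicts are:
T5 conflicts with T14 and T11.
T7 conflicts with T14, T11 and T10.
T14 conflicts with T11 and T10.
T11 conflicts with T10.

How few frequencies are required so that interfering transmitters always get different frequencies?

4

T7, T14, T11, T10 pairwise conflict, so at least 4 frequencies are needed.
Using 4 frequencies: T5=3, T7=3, T14=2, T11=1, T10=4. No two conflicting transmitters share a frequency.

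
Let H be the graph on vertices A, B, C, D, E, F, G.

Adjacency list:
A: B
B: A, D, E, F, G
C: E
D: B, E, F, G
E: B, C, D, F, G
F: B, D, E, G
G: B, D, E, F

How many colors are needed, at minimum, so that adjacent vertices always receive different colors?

5

B, D, E, F, G are mutually adjacent (a clique of size 5), so at least 5 colors are needed.
5 colors suffice: color 1 → {B, C}; color 2 → {A, E}; color 3 → {G}; color 4 → {F}; color 5 → {D}. Each edge has distinct colors on its endpoints.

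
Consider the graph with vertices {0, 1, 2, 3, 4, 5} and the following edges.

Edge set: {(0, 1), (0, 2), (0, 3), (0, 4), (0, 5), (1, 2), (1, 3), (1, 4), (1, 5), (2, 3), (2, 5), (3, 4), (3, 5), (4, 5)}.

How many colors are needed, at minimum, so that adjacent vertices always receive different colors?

0, 1, 2, 3, 5 are mutually adjacent (a clique of size 5), so at least 5 colors are needed.
5 colors suffice: color red → {5}; color blue → {3}; color green → {0}; color yellow → {1}; color purple → {2, 4}. Every edge joins two different colors.

5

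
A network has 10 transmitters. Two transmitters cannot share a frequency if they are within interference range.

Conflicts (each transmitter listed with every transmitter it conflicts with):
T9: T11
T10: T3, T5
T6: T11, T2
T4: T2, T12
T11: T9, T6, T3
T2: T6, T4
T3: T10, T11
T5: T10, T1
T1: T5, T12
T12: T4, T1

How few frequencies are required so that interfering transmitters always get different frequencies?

The cycle T3-T11-T6-T2-T4-T12-T1-T5-T10-T3 has odd length 9, so it cannot be 2-colored; at least 3 frequencies are needed.
3 frequencies suffice: T9=2, T10=1, T6=2, T4=1, T11=1, T2=3, T3=2, T5=2, T1=1, T12=2. Each listed conflict is separated.

3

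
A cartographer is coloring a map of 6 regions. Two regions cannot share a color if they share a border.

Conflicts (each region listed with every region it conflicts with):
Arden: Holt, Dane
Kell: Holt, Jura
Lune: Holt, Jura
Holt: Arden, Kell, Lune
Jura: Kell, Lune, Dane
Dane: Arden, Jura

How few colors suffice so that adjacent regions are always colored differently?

The cycle Holt-Kell-Jura-Dane-Arden-Holt has odd length 5, so it cannot be 2-colored; at least 3 colors are needed.
3 colors suffice: color 1 → {Holt, Jura}; color 2 → {Arden, Kell, Lune}; color 3 → {Dane}. Each listed conflict is separated.

3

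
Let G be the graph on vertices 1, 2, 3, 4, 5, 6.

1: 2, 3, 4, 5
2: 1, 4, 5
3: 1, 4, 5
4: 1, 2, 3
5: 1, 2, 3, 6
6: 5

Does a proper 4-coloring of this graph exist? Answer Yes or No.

Yes

The chromatic number is 3. 1, 3, 5 are pairwise adjacent, so at least 3 colors are needed.
3 colors suffice: color a → {1, 6}; color b → {4, 5}; color c → {2, 3}.
Since 4 ≥ 3, a proper 4-coloring certainly exists.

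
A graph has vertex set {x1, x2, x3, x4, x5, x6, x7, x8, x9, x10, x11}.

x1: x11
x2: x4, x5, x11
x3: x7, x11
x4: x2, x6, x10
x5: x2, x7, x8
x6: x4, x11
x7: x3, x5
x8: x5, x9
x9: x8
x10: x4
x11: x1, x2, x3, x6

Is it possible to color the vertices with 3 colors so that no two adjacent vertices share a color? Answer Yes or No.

The chromatic number is 3. The cycle x3-x11-x2-x5-x7-x3 has odd length 5, so it cannot be 2-colored; at least 3 colors are needed.
A valid assignment using 3 colors: x1=2, x2=2, x3=3, x4=1, x5=1, x6=2, x7=2, x8=2, x9=1, x10=2, x11=1.
That is already a proper 3-coloring.

Yes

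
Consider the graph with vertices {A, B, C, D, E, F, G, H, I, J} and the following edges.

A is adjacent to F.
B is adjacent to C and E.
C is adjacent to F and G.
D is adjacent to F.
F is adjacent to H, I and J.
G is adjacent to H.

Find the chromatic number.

C and G are adjacent, so at least 2 colors are needed.
2 colors suffice: color red → {B, F, G}; color blue → {A, C, D, E, H, I, J}. Each edge has distinct colors on its endpoints.

2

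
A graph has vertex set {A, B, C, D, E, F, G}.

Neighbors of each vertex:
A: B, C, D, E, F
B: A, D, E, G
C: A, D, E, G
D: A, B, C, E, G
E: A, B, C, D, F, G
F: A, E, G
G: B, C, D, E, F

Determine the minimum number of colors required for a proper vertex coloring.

B, D, E, G are pairwise adjacent (a clique of size 4), so at least 4 colors are needed.
A valid assignment using 4 colors: A=2, B=4, C=4, D=3, E=1, F=3, G=2. Every edge joins two different colors.

4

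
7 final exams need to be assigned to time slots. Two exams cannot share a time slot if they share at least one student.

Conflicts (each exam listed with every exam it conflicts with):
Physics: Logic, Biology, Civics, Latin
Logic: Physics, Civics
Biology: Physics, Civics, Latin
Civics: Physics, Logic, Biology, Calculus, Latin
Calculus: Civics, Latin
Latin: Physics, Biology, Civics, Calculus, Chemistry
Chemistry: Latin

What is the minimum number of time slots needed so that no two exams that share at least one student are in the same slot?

Physics, Biology, Civics, Latin are mutually in conflict, so at least 4 time slots are needed.
4 time slots suffice: time slot 1 → {Civics, Chemistry}; time slot 2 → {Logic, Latin}; time slot 3 → {Physics, Calculus}; time slot 4 → {Biology}. Each listed conflict is separated.

4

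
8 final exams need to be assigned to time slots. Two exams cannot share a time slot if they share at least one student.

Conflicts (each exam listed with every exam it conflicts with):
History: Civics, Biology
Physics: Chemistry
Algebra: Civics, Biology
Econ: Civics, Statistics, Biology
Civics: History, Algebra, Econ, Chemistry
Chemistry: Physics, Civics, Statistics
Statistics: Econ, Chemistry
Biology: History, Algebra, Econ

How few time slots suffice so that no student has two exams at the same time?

Econ and Civics conflict, so at least 2 time slots are needed.
2 time slots suffice: History=2, Physics=1, Algebra=2, Econ=2, Civics=1, Chemistry=2, Statistics=1, Biology=1. Every pair that conflicts lands in different time slots.

2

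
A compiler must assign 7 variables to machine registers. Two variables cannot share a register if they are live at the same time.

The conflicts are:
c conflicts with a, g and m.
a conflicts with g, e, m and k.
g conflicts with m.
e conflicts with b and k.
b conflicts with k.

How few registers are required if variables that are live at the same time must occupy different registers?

4

c, a, g, m pairwise conflict, so at least 4 registers are needed.
4 registers suffice: register 1 → {a, b}; register 2 → {g, k}; register 3 → {c, e}; register 4 → {m}. Every pair that conflicts lands in different registers.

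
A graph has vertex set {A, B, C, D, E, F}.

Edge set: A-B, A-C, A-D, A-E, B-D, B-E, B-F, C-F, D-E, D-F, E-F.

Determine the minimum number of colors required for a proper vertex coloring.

4

B, D, E, F are pairwise adjacent (a clique of size 4), so at least 4 colors are needed.
4 colors suffice: color red → {A, F}; color blue → {C, D}; color green → {B}; color yellow → {E}. No two adjacent vertices share a color.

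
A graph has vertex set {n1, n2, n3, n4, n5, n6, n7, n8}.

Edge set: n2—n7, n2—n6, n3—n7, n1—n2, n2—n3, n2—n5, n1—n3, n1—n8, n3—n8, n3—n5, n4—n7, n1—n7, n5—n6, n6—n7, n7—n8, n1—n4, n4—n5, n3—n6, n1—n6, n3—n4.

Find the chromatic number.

5

n1, n2, n3, n6, n7 form a clique, so at least 5 colors are needed.
One proper 5-coloring: n1=3, n2=5, n3=1, n4=4, n5=2, n6=4, n7=2, n8=4. No two adjacent vertices share a color.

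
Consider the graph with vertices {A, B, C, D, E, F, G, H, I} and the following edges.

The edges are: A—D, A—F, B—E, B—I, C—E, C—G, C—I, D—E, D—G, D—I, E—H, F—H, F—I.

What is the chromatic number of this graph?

The cycle E-D-I-F-H-E has odd length 5, so it cannot be 2-colored; at least 3 colors are needed.
A valid assignment using 3 colors: A=1, B=2, C=2, D=2, E=1, F=2, G=1, H=3, I=1. No two adjacent vertices share a color.

3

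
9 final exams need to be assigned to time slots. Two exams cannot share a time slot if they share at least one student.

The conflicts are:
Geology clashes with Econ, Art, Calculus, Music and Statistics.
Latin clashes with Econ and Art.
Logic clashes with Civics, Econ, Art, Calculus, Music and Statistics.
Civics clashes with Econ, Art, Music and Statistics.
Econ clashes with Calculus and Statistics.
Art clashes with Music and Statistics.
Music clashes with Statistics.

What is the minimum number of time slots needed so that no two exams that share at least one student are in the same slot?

Logic, Civics, Art, Music, Statistics pairwise conflict, so at least 5 time slots are needed.
5 time slots suffice: time slot 1 → {Geology, Latin, Logic}; time slot 2 → {Calculus, Statistics}; time slot 3 → {Econ, Art}; time slot 4 → {Music}; time slot 5 → {Civics}. Every pair that conflicts lands in different time slots.

5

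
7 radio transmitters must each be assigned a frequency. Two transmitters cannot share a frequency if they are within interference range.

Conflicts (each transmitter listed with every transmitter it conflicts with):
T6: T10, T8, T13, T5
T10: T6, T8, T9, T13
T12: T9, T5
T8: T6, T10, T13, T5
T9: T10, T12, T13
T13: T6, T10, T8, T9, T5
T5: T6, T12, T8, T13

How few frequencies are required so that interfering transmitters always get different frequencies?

4

T6, T10, T8, T13 all conflict with each other, so at least 4 frequencies are needed.
4 frequencies suffice: T6=3, T10=2, T12=1, T8=4, T9=3, T13=1, T5=2. Every pair that conflicts lands in different frequencies.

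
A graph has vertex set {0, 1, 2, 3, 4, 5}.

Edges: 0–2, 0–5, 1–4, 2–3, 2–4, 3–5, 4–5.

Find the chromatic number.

2

1 and 4 are adjacent, so at least 2 colors are needed.
A valid assignment using 2 colors: 0=red, 1=blue, 2=blue, 3=red, 4=red, 5=blue. Each edge has distinct colors on its endpoints.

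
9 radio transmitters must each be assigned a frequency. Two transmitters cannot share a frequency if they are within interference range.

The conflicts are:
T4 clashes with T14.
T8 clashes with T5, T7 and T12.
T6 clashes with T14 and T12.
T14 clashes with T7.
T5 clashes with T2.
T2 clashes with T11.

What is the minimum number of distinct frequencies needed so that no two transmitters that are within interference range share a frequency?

The cycle T6-T12-T8-T7-T14-T6 has odd length 5, so it cannot be 2-colored; at least 3 frequencies are needed.
3 frequencies suffice: T4=2, T8=1, T6=3, T14=1, T5=2, T2=1, T7=2, T11=2, T12=2. No two conflicting transmitters share a frequency.

3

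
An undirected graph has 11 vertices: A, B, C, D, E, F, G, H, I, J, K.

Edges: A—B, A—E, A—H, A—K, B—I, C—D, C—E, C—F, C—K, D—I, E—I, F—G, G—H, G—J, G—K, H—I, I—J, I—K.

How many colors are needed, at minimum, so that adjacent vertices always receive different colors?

2

G and K are adjacent, so at least 2 colors are needed.
2 colors suffice: A=1, B=2, C=1, D=2, E=2, F=2, G=1, H=2, I=1, J=2, K=2. Each edge has distinct colors on its endpoints.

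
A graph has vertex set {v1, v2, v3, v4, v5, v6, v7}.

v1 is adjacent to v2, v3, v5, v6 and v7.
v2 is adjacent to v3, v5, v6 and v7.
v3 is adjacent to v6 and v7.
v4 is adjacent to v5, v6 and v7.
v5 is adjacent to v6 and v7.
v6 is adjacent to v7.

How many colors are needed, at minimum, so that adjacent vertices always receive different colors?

v1, v2, v3, v6, v7 form a clique, so at least 5 colors are needed.
5 colors suffice: v1=4, v2=3, v3=5, v4=3, v5=5, v6=2, v7=1. Each edge has distinct colors on its endpoints.

5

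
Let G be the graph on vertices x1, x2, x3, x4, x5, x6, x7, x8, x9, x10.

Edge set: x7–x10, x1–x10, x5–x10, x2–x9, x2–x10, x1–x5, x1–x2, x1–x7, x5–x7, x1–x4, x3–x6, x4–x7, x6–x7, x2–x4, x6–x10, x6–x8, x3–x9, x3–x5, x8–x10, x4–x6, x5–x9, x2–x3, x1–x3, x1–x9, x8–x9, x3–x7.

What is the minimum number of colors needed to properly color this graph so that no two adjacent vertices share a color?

4

x1, x5, x7, x10 are pairwise adjacent (a clique of size 4), so at least 4 colors are needed.
4 colors suffice: color red → {x1, x6}; color blue → {x3, x4, x10}; color green → {x7, x9}; color yellow → {x2, x5, x8}. Each edge has distinct colors on its endpoints.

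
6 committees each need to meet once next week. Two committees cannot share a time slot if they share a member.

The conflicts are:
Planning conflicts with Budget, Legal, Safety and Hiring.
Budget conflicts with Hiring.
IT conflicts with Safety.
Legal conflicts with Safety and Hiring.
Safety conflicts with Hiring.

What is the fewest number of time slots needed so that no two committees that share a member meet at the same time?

Planning, Legal, Safety, Hiring pairwise conflict, so at least 4 time slots are needed.
4 time slots suffice: time slot 1 → {Budget, Safety}; time slot 2 → {Planning, IT}; time slot 3 → {Hiring}; time slot 4 → {Legal}. Every pair that conflicts lands in different time slots.

4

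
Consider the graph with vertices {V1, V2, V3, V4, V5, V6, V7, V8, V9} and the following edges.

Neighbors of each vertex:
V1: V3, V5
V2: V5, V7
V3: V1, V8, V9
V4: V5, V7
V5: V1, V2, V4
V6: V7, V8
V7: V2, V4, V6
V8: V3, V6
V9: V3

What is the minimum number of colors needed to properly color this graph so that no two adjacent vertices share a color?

The cycle V6-V8-V3-V1-V5-V4-V7-V6 has odd length 7, so it cannot be 2-colored; at least 3 colors are needed.
A valid assignment using 3 colors: V1=2, V2=2, V3=1, V4=2, V5=1, V6=2, V7=1, V8=3, V9=2. Each edge has distinct colors on its endpoints.

3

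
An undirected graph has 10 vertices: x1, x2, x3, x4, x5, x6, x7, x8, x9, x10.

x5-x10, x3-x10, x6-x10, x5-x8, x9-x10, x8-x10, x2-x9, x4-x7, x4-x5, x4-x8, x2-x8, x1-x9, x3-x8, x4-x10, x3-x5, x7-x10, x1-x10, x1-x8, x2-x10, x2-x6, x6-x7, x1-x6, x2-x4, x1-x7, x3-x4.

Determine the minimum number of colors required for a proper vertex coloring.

x3, x4, x5, x8, x10 are mutually adjacent (a clique of size 5), so at least 5 colors are needed.
5 colors suffice: x1=B, x2=Y, x3=Y, x4=B, x5=P, x6=G, x7=Y, x8=G, x9=G, x10=R. No two adjacent vertices share a color.

5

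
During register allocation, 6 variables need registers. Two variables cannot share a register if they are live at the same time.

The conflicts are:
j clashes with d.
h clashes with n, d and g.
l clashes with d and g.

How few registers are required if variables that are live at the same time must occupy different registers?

h and g conflict, so at least 2 registers are needed.
2 registers suffice: j=1, h=1, l=1, n=2, d=2, g=2. No two conflicting variables share a register.

2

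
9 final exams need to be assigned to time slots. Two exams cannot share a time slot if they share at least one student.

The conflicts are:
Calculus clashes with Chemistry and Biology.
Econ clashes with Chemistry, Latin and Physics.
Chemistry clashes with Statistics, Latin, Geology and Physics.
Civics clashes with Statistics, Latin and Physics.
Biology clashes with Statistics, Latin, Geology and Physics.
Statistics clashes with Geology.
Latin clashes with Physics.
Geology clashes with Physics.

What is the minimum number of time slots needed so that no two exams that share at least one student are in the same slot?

4

Econ, Chemistry, Latin, Physics are mutually in conflict, so at least 4 time slots are needed.
4 time slots suffice: Calculus=1, Econ=4, Chemistry=2, Civics=2, Biology=2, Statistics=1, Latin=3, Geology=3, Physics=1. Each listed conflict is separated.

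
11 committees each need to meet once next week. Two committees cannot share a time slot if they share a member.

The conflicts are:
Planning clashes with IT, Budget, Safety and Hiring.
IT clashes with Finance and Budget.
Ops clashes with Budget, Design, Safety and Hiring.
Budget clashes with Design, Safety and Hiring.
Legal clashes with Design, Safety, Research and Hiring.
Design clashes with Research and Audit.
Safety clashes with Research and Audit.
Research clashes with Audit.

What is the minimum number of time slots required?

Ops, Budget, Hiring pairwise conflict, so at least 3 time slots are needed.
3 time slots suffice: time slot 1 → {Finance, Budget, Legal, Audit}; time slot 2 → {IT, Design, Safety, Hiring}; time slot 3 → {Planning, Ops, Research}. Each listed conflict is separated.

3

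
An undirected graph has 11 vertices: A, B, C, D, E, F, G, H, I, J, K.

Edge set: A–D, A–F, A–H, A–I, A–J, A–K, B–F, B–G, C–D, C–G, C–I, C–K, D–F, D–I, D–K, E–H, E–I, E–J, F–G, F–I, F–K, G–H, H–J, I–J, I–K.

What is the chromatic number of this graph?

A, D, F, I, K form a clique, so at least 5 colors are needed.
5 colors suffice: color red → {G, I}; color blue → {C, F, H}; color green → {A, B, E}; color yellow → {D, J}; color purple → {K}. Each edge has distinct colors on its endpoints.

5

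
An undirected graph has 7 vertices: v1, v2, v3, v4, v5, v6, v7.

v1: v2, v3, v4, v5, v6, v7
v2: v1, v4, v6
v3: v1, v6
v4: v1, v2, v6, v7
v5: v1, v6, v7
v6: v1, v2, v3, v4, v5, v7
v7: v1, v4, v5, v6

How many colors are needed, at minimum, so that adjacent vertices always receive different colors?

v1, v4, v6, v7 are mutually adjacent (a clique of size 4), so at least 4 colors are needed.
4 colors suffice: color R → {v1}; color B → {v6}; color G → {v3, v4, v5}; color Y → {v2, v7}. No two adjacent vertices share a color.

4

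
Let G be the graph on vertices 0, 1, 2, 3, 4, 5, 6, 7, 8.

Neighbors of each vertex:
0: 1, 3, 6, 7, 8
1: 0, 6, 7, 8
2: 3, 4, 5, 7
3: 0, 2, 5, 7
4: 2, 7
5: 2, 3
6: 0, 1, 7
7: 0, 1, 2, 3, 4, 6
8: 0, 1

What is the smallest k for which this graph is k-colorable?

4

0, 1, 6, 7 are pairwise adjacent (a clique of size 4), so at least 4 colors are needed.
A valid assignment using 4 colors: 0=blue, 1=green, 2=blue, 3=green, 4=green, 5=red, 6=yellow, 7=red, 8=red. Every edge joins two different colors.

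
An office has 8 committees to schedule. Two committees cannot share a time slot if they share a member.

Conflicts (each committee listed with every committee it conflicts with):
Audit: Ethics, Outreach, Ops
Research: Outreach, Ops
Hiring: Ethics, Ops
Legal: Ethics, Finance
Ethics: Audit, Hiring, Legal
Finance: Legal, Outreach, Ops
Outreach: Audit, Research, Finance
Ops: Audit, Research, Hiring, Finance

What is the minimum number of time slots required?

3

The cycle Legal-Ethics-Audit-Ops-Finance-Legal has odd length 5, so it cannot be 2-colored; at least 3 time slots are needed.
3 time slots suffice: Audit=2, Research=2, Hiring=2, Legal=3, Ethics=1, Finance=2, Outreach=1, Ops=1. No two conflicting committees share a time slot.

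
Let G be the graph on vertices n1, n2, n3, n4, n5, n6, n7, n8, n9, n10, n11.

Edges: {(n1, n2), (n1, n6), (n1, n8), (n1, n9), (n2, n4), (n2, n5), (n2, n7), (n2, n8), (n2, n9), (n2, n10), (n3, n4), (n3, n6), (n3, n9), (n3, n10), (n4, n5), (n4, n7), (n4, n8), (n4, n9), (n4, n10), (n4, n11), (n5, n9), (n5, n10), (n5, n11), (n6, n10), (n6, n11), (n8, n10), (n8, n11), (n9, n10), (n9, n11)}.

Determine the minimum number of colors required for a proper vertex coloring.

n2, n4, n5, n9, n10 form a clique, so at least 5 colors are needed.
A valid assignment using 5 colors: n1=1, n2=2, n3=2, n4=1, n5=5, n6=3, n7=3, n8=3, n9=3, n10=4, n11=2. No two adjacent vertices share a color.

5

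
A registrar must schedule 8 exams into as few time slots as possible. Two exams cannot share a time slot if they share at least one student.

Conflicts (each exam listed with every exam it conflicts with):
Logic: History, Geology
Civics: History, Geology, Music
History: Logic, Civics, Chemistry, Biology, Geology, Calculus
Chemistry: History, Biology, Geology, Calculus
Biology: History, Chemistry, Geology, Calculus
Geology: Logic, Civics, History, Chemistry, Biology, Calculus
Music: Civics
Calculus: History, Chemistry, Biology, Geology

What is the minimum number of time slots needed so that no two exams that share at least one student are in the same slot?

History, Chemistry, Biology, Geology, Calculus are mutually in conflict, so at least 5 time slots are needed.
5 time slots suffice: time slot 1 → {Geology, Music}; time slot 2 → {History}; time slot 3 → {Logic, Civics, Biology}; time slot 4 → {Chemistry}; time slot 5 → {Calculus}. Each listed conflict is separated.

5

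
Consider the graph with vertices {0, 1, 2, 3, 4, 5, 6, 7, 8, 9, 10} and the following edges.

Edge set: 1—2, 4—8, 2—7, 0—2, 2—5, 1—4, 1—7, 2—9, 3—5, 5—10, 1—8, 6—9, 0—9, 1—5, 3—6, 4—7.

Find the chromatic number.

3

1, 4, 7 form a triangle, so at least 3 colors are needed.
3 colors suffice: color a → {2, 4, 6, 10}; color b → {1, 3, 9}; color c → {0, 5, 7, 8}. No two adjacent vertices share a color.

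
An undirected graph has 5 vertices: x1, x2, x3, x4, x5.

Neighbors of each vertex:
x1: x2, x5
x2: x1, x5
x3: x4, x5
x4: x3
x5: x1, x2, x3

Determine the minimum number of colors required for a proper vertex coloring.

x1, x2, x5 are mutually adjacent, so at least 3 colors are needed.
One proper 3-coloring: x1=2, x2=3, x3=2, x4=1, x5=1. Each edge has distinct colors on its endpoints.

3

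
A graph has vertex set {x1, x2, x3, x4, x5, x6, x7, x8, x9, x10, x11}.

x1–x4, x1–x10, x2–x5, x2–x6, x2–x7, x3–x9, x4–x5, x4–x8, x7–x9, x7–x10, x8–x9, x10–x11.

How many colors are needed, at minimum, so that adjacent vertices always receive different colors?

2

x2 and x6 are adjacent, so at least 2 colors are needed.
2 colors suffice: color 1 → {x2, x4, x9, x10}; color 2 → {x1, x3, x5, x6, x7, x8, x11}. No two adjacent vertices share a color.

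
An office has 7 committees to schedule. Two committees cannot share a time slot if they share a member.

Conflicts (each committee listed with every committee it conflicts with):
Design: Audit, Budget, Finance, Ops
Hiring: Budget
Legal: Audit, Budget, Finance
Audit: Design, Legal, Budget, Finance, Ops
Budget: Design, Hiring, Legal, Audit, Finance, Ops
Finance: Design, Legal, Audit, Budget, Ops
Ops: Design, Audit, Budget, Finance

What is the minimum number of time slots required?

5

Design, Audit, Budget, Finance, Ops all conflict with each other, so at least 5 time slots are needed.
A valid assignment using 5 time slots: Design=5, Hiring=2, Legal=4, Audit=2, Budget=1, Finance=3, Ops=4. Every pair that conflicts lands in different time slots.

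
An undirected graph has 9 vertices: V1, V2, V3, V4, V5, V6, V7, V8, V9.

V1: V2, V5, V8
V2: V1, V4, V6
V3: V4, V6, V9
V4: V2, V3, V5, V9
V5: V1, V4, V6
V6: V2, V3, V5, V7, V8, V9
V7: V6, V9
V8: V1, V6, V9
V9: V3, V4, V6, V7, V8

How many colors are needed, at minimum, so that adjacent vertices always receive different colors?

V6, V8, V9 form a triangle, so at least 3 colors are needed.
3 colors suffice: color red → {V1, V4, V6}; color blue → {V2, V5, V9}; color green → {V3, V7, V8}. Every edge joins two different colors.

3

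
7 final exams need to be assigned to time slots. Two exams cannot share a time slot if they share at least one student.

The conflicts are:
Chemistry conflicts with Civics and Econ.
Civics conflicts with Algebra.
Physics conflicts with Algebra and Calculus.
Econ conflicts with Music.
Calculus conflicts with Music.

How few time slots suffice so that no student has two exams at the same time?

3

The cycle Physics-Algebra-Civics-Chemistry-Econ-Music-Calculus-Physics has odd length 7, so it cannot be 2-colored; at least 3 time slots are needed.
3 time slots suffice: time slot 1 → {Chemistry, Algebra, Music}; time slot 2 → {Civics, Physics, Econ}; time slot 3 → {Calculus}. Each listed conflict is separated.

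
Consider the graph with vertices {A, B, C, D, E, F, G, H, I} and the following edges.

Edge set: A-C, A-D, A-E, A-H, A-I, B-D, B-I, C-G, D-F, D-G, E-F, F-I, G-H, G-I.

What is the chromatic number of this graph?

2

A and I are adjacent, so at least 2 colors are needed.
2 colors suffice: A=red, B=red, C=blue, D=blue, E=blue, F=red, G=red, H=blue, I=blue. Every edge joins two different colors.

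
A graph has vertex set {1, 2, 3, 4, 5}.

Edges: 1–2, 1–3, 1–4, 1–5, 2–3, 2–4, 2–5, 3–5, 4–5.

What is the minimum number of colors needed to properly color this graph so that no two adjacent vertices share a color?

1, 2, 4, 5 are mutually adjacent (a clique of size 4), so at least 4 colors are needed.
A valid assignment using 4 colors: 1=green, 2=red, 3=yellow, 4=yellow, 5=blue. No two adjacent vertices share a color.

4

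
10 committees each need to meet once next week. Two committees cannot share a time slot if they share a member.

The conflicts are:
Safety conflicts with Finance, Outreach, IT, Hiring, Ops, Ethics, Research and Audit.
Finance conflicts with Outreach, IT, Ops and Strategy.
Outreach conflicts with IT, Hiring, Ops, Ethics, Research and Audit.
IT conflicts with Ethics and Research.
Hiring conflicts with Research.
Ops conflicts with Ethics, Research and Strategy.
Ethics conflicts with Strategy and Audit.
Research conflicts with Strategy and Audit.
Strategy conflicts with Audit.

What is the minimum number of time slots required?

Safety, Outreach, Ops, Ethics are mutually in conflict, so at least 4 time slots are needed.
4 time slots suffice: Safety=1, Finance=3, Outreach=2, IT=4, Hiring=4, Ops=4, Ethics=3, Research=3, Strategy=1, Audit=4. No two conflicting committees share a time slot.

4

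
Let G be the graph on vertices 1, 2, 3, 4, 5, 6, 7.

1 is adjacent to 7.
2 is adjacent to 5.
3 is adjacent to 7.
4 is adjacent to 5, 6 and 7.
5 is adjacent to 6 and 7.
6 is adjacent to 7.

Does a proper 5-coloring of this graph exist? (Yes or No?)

Yes

The chromatic number is 4. 4, 5, 6, 7 are mutually adjacent (a clique of size 4), so at least 4 colors are needed.
A valid assignment using 4 colors: 1=b, 2=a, 3=b, 4=c, 5=b, 6=d, 7=a.
Since 5 ≥ 4, a proper 5-coloring certainly exists.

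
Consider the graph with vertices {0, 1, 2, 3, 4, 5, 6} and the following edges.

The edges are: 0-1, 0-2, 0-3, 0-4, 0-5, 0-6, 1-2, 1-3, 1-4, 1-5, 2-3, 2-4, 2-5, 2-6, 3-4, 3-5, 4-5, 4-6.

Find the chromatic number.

0, 1, 2, 3, 4, 5 are pairwise adjacent (a clique of size 6), so at least 6 colors are needed.
A valid assignment using 6 colors: 0=b, 1=d, 2=c, 3=e, 4=a, 5=f, 6=d. No two adjacent vertices share a color.

6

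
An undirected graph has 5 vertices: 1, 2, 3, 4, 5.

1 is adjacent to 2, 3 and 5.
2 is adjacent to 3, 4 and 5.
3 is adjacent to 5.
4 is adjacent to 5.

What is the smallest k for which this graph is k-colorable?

4

1, 2, 3, 5 are pairwise adjacent (a clique of size 4), so at least 4 colors are needed.
4 colors suffice: color red → {5}; color blue → {2}; color green → {1, 4}; color yellow → {3}. No two adjacent vertices share a color.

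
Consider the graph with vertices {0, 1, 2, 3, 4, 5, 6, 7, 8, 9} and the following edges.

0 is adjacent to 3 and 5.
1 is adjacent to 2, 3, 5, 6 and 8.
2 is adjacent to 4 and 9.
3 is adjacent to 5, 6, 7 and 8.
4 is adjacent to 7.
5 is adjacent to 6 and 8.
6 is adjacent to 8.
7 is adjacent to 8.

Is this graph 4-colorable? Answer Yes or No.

No

1, 3, 5, 6, 8 are mutually adjacent (a clique of size 5), so at least 5 colors are needed.
So 4 colors are not enough.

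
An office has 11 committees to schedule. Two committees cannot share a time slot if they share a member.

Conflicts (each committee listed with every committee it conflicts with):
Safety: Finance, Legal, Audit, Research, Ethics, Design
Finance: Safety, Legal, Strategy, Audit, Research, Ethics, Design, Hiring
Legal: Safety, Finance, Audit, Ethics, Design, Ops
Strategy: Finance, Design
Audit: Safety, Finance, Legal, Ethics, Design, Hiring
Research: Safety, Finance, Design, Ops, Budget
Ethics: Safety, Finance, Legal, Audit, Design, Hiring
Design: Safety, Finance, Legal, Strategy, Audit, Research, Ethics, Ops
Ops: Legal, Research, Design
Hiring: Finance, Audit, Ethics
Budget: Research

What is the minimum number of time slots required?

Safety, Finance, Legal, Audit, Ethics, Design all conflict with each other, so at least 6 time slots are needed.
6 time slots suffice: time slot 1 → {Finance, Ops, Budget}; time slot 2 → {Design, Hiring}; time slot 3 → {Strategy, Audit, Research}; time slot 4 → {Ethics}; time slot 5 → {Legal}; time slot 6 → {Safety}. Every pair that conflicts lands in different time slots.

6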